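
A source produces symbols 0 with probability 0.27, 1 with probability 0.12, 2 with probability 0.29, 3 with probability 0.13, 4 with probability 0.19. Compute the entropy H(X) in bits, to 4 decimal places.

2.2329 bits

H = −Σ pᵢ log₂ pᵢ.
−0.27·log₂(0.27) = 0.5100
−0.12·log₂(0.12) = 0.3671
−0.29·log₂(0.29) = 0.5179
−0.13·log₂(0.13) = 0.3826
−0.19·log₂(0.19) = 0.4552
Sum ≈ 2.2329 → 2.2329 bits.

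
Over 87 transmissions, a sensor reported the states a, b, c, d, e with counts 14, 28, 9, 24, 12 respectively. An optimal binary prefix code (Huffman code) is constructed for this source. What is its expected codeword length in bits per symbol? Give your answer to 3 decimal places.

2.241 bits/symbol

Probabilities are the counts divided by 87.
Repeatedly combine the two least-probable nodes; the expected code length is the sum of the merged weights.
merge 3/29 + 4/29 → 7/29
merge 14/87 + 7/29 → 35/87
merge 8/29 + 28/87 → 52/87
merge 35/87 + 52/87 → 1
L = 7/29 + 35/87 + 52/87 + 1 = 65/29 ≈ 2.241 bits/symbol.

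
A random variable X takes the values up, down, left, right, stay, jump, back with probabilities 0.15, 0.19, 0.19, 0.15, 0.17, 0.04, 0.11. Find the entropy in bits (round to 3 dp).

2.702 bits

H = −Σ pᵢ log₂ pᵢ.
−0.15·log₂(0.15) = 0.4105
−0.19·log₂(0.19) = 0.4552
−0.19·log₂(0.19) = 0.4552
−0.15·log₂(0.15) = 0.4105
−0.17·log₂(0.17) = 0.4346
−0.04·log₂(0.04) = 0.1858
−0.11·log₂(0.11) = 0.3503
Sum ≈ 2.7022 → 2.702 bits.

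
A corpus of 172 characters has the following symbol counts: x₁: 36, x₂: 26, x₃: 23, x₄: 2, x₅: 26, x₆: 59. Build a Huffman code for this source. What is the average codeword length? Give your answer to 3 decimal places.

Probabilities are the counts divided by 172.
Repeatedly combine the two least-probable nodes; the expected code length is the sum of the merged weights.
merge 1/86 + 23/172 → 25/172
merge 25/172 + 13/86 → 51/172
merge 13/86 + 9/43 → 31/86
merge 51/172 + 59/172 → 55/86
merge 31/86 + 55/86 → 1
L = 25/172 + 51/172 + 31/86 + 55/86 + 1 = 105/43 ≈ 2.442 bits/symbol.

2.442 bits/symbol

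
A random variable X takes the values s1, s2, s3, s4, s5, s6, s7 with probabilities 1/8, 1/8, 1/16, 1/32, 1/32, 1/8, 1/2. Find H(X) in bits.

Each probability is a power of 1/2, so log₂(1/p) is an integer.
H = Σ p·log₂(1/p) = 1/8·3 + 1/8·3 + 1/16·4 + 1/32·5 + 1/32·5 + 1/8·3 + 1/2·1 = 2.1875 bits.

2.1875 bits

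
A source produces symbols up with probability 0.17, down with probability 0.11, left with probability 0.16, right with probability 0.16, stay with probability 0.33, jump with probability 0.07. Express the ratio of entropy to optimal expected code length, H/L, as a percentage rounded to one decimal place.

Entropy H = −Σ p log₂ p ≈ 2.4273 bits.
Huffman merges: 7/100+11/100→9/50; 4/25+4/25→8/25; 17/100+9/50→7/20; 8/25+33/100→13/20; 7/20+13/20→1. L = 5/2 ≈ 2.5000.
Efficiency = H/L = 2.4273/2.5000 = 97.1%.

97.1%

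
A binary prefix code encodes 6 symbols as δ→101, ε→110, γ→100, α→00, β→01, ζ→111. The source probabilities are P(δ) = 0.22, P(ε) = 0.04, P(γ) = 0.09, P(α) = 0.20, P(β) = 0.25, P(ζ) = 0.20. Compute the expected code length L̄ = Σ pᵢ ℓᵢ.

2.55 bits/symbol

L̄ = Σ pᵢ·ℓᵢ = 0.22·3 + 0.04·3 + 0.09·3 + 0.20·2 + 0.25·2 + 0.20·3 = 2.55 bits/symbol.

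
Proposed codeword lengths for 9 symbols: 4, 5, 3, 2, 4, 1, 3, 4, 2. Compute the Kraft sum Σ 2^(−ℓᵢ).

With common denominator 2^5 = 32: Σ 2^(−ℓᵢ) = 2/32 + 1/32 + 4/32 + 8/32 + 2/32 + 16/32 + 4/32 + 2/32 + 8/32 = 47/32 = 1.46875.

1.46875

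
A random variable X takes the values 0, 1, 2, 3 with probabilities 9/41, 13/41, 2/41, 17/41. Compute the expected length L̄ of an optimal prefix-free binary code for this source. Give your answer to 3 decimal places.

1.854 bits/symbol

Repeatedly combine the two least-probable nodes; the expected code length is the sum of the merged weights.
merge 2/41 + 9/41 → 11/41
merge 11/41 + 13/41 → 24/41
merge 17/41 + 24/41 → 1
L = 11/41 + 24/41 + 1 = 76/41 ≈ 1.854 bits/symbol.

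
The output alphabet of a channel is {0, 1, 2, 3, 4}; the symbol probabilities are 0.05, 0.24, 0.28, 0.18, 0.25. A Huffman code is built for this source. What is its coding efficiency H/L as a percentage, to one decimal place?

97.3%

Entropy H = −Σ p log₂ p ≈ 2.1698 bits.
Huffman merges: 1/20+9/50→23/100; 23/100+6/25→47/100; 1/4+7/25→53/100; 47/100+53/100→1. L = 223/100 ≈ 2.2300.
Efficiency = H/L = 2.1698/2.2300 = 97.3%.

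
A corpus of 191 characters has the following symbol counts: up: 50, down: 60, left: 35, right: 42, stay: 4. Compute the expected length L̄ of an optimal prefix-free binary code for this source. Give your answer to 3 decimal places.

2.204 bits/symbol

Probabilities are the counts divided by 191.
Repeatedly combine the two least-probable nodes; the expected code length is the sum of the merged weights.
merge 4/191 + 35/191 → 39/191
merge 39/191 + 42/191 → 81/191
merge 50/191 + 60/191 → 110/191
merge 81/191 + 110/191 → 1
L = 39/191 + 81/191 + 110/191 + 1 = 421/191 ≈ 2.204 bits/symbol.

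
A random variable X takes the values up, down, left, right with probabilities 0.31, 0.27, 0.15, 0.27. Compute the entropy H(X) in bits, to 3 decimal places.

1.954 bits

H = −Σ pᵢ log₂ pᵢ.
−0.31·log₂(0.31) = 0.5238
−0.27·log₂(0.27) = 0.5100
−0.15·log₂(0.15) = 0.4105
−0.27·log₂(0.27) = 0.5100
Sum ≈ 1.9544 → 1.954 bits.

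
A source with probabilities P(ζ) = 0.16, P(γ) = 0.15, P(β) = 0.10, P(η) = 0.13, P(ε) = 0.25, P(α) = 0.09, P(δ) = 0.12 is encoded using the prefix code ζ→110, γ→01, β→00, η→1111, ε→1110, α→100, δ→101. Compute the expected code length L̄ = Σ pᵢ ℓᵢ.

3.13 bits/symbol

L̄ = Σ pᵢ·ℓᵢ = 0.16·3 + 0.15·2 + 0.10·2 + 0.13·4 + 0.25·4 + 0.09·3 + 0.12·3 = 3.13 bits/symbol.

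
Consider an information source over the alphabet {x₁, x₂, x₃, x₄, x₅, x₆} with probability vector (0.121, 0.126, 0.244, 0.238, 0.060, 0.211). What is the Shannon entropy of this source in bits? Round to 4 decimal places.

H = −Σ pᵢ log₂ pᵢ.
−0.121·log₂(0.121) = 0.3687
−0.126·log₂(0.126) = 0.3766
−0.244·log₂(0.244) = 0.4966
−0.238·log₂(0.238) = 0.4929
−0.060·log₂(0.060) = 0.2435
−0.211·log₂(0.211) = 0.4736
Sum ≈ 2.4518 → 2.4518 bits.

2.4518 bits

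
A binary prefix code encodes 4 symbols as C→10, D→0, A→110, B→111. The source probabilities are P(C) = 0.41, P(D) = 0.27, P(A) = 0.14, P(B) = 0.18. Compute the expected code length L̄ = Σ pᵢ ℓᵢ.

L̄ = Σ pᵢ·ℓᵢ = 0.41·2 + 0.27·1 + 0.14·3 + 0.18·3 = 2.05 bits/symbol.

2.05 bits/symbol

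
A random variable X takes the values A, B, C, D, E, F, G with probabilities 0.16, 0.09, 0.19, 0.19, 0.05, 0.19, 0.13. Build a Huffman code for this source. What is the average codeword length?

Repeatedly combine the two least-probable nodes; the expected code length is the sum of the merged weights.
merge 1/20 + 9/100 → 7/50
merge 13/100 + 7/50 → 27/100
merge 4/25 + 19/100 → 7/20
merge 19/100 + 19/100 → 19/50
merge 27/100 + 7/20 → 31/50
merge 19/50 + 31/50 → 1
L = 7/50 + 27/100 + 7/20 + 19/50 + 31/50 + 1 = 69/25 = 2.76 bits/symbol.

2.76 bits/symbol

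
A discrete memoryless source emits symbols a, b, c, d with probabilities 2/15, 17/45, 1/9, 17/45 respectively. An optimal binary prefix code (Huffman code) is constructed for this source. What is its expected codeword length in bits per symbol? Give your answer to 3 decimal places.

Repeatedly combine the two least-probable nodes; the expected code length is the sum of the merged weights.
merge 1/9 + 2/15 → 11/45
merge 11/45 + 17/45 → 28/45
merge 17/45 + 28/45 → 1
L = 11/45 + 28/45 + 1 = 28/15 ≈ 1.867 bits/symbol.

1.867 bits/symbol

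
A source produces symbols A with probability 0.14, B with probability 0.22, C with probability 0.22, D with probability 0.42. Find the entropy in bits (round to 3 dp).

H = −Σ pᵢ log₂ pᵢ.
−0.14·log₂(0.14) = 0.3971
−0.22·log₂(0.22) = 0.4806
−0.22·log₂(0.22) = 0.4806
−0.42·log₂(0.42) = 0.5256
Sum ≈ 1.8839 → 1.884 bits.

1.884 bits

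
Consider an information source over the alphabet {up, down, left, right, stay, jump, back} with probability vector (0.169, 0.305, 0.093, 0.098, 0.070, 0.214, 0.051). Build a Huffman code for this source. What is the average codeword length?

2.602 bits/symbol

Repeatedly combine the two least-probable nodes; the expected code length is the sum of the merged weights.
merge 51/1000 + 7/100 → 121/1000
merge 93/1000 + 49/500 → 191/1000
merge 121/1000 + 169/1000 → 29/100
merge 191/1000 + 107/500 → 81/200
merge 29/100 + 61/200 → 119/200
merge 81/200 + 119/200 → 1
L = 121/1000 + 191/1000 + 29/100 + 81/200 + 119/200 + 1 = 1301/500 = 2.602 bits/symbol.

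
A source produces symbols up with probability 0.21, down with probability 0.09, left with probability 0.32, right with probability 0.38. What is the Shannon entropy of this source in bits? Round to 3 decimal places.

H = −Σ pᵢ log₂ pᵢ.
−0.21·log₂(0.21) = 0.4728
−0.09·log₂(0.09) = 0.3127
−0.32·log₂(0.32) = 0.5260
−0.38·log₂(0.38) = 0.5305
Sum ≈ 1.8420 → 1.842 bits.

1.842 bits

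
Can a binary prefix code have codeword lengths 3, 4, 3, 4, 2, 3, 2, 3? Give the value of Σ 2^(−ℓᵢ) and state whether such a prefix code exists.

1.125; no

With common denominator 2^4 = 16: Σ 2^(−ℓᵢ) = 2/16 + 1/16 + 2/16 + 1/16 + 4/16 + 2/16 + 4/16 + 2/16 = 18/16 = 1.125.
Kraft's inequality requires Σ ≤ 1; here Σ = 1.125 > 1, so no such prefix code exists.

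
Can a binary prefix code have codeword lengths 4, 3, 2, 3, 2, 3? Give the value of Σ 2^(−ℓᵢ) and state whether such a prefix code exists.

With common denominator 2^4 = 16: Σ 2^(−ℓᵢ) = 1/16 + 2/16 + 4/16 + 2/16 + 4/16 + 2/16 = 15/16 = 0.9375.
Kraft's inequality requires Σ ≤ 1; here Σ = 0.9375 ≤ 1, so such a prefix code exists.

0.9375; yes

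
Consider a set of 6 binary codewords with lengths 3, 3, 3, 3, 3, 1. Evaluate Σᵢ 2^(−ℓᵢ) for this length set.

With common denominator 2^3 = 8: Σ 2^(−ℓᵢ) = 1/8 + 1/8 + 1/8 + 1/8 + 1/8 + 4/8 = 9/8 = 1.125.

1.125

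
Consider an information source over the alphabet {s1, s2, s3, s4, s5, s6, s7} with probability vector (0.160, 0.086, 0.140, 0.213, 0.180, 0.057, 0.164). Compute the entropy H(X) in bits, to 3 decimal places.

2.708 bits

H = −Σ pᵢ log₂ pᵢ.
−0.160·log₂(0.160) = 0.4230
−0.086·log₂(0.086) = 0.3044
−0.140·log₂(0.140) = 0.3971
−0.213·log₂(0.213) = 0.4752
−0.180·log₂(0.180) = 0.4453
−0.057·log₂(0.057) = 0.2356
−0.164·log₂(0.164) = 0.4278
Sum ≈ 2.7084 → 2.708 bits.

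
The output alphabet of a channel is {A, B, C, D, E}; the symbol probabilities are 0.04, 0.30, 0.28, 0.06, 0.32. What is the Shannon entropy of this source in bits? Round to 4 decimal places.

1.9906 bits

H = −Σ pᵢ log₂ pᵢ.
−0.04·log₂(0.04) = 0.1858
−0.30·log₂(0.30) = 0.5211
−0.28·log₂(0.28) = 0.5142
−0.06·log₂(0.06) = 0.2435
−0.32·log₂(0.32) = 0.5260
Sum ≈ 1.9906 → 1.9906 bits.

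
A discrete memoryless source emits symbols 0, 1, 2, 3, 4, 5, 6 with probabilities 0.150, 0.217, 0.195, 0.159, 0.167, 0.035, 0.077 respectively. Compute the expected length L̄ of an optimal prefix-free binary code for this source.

Repeatedly combine the two least-probable nodes; the expected code length is the sum of the merged weights.
merge 7/200 + 77/1000 → 14/125
merge 14/125 + 3/20 → 131/500
merge 159/1000 + 167/1000 → 163/500
merge 39/200 + 217/1000 → 103/250
merge 131/500 + 163/500 → 147/250
merge 103/250 + 147/250 → 1
L = 14/125 + 131/500 + 163/500 + 103/250 + 147/250 + 1 = 27/10 = 2.7 bits/symbol.

2.7 bits/symbol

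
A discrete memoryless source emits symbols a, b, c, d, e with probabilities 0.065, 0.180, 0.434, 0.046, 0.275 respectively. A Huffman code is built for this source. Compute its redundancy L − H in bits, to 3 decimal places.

0.027 bits

Entropy H = −Σ p log₂ p ≈ 1.9408 bits.
Huffman merges: 23/500+13/200→111/1000; 111/1000+9/50→291/1000; 11/40+291/1000→283/500; 217/500+283/500→1. L = 246/125 ≈ 1.9680.
L − H = 1.9680 − 1.9408 = 0.027 bits.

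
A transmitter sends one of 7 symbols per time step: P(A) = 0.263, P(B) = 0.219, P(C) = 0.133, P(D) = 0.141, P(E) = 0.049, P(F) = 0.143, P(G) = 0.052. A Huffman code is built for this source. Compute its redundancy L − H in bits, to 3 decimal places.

0.011 bits

Entropy H = −Σ p log₂ p ≈ 2.6084 bits.
Huffman merges: 49/1000+13/250→101/1000; 101/1000+133/1000→117/500; 141/1000+143/1000→71/250; 219/1000+117/500→453/1000; 263/1000+71/250→547/1000; 453/1000+547/1000→1. L = 2619/1000 ≈ 2.6190.
L − H = 2.6190 − 2.6084 = 0.011 bits.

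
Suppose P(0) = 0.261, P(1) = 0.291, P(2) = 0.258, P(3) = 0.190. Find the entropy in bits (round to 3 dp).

1.984 bits

H = −Σ pᵢ log₂ pᵢ.
−0.261·log₂(0.261) = 0.5058
−0.291·log₂(0.291) = 0.5182
−0.258·log₂(0.258) = 0.5043
−0.190·log₂(0.190) = 0.4552
Sum ≈ 1.9835 → 1.984 bits.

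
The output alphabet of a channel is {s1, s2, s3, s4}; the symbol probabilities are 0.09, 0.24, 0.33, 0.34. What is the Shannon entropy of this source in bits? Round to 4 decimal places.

H = −Σ pᵢ log₂ pᵢ.
−0.09·log₂(0.09) = 0.3127
−0.24·log₂(0.24) = 0.4941
−0.33·log₂(0.33) = 0.5278
−0.34·log₂(0.34) = 0.5292
Sum ≈ 1.8638 → 1.8638 bits.

1.8638 bits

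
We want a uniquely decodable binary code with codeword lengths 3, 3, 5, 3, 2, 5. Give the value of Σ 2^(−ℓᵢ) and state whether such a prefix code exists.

0.6875; yes

With common denominator 2^5 = 32: Σ 2^(−ℓᵢ) = 4/32 + 4/32 + 1/32 + 4/32 + 8/32 + 1/32 = 22/32 = 0.6875.
Kraft's inequality requires Σ ≤ 1; here Σ = 0.6875 ≤ 1, so such a prefix code exists.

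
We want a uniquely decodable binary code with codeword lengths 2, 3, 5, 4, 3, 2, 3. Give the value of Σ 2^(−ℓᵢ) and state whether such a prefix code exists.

With common denominator 2^5 = 32: Σ 2^(−ℓᵢ) = 8/32 + 4/32 + 1/32 + 2/32 + 4/32 + 8/32 + 4/32 = 31/32 = 0.96875.
Kraft's inequality requires Σ ≤ 1; here Σ = 0.96875 ≤ 1, so such a prefix code exists.

0.96875; yes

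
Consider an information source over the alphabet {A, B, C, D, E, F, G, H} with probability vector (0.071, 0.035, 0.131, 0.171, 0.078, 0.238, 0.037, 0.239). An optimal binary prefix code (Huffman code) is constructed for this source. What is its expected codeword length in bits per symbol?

2.738 bits/symbol

Repeatedly combine the two least-probable nodes; the expected code length is the sum of the merged weights.
merge 7/200 + 37/1000 → 9/125
merge 71/1000 + 9/125 → 143/1000
merge 39/500 + 131/1000 → 209/1000
merge 143/1000 + 171/1000 → 157/500
merge 209/1000 + 119/500 → 447/1000
merge 239/1000 + 157/500 → 553/1000
merge 447/1000 + 553/1000 → 1
L = 9/125 + 143/1000 + 209/1000 + 157/500 + 447/1000 + 553/1000 + 1 = 1369/500 = 2.738 bits/symbol.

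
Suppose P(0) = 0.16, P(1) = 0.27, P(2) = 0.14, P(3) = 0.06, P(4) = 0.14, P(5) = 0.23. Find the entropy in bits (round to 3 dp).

2.458 bits

H = −Σ pᵢ log₂ pᵢ.
−0.16·log₂(0.16) = 0.4230
−0.27·log₂(0.27) = 0.5100
−0.14·log₂(0.14) = 0.3971
−0.06·log₂(0.06) = 0.2435
−0.14·log₂(0.14) = 0.3971
−0.23·log₂(0.23) = 0.4877
Sum ≈ 2.4585 → 2.458 bits.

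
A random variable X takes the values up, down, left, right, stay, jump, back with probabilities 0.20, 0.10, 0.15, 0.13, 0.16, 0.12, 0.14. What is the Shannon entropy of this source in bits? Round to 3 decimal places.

2.777 bits

H = −Σ pᵢ log₂ pᵢ.
−0.20·log₂(0.20) = 0.4644
−0.10·log₂(0.10) = 0.3322
−0.15·log₂(0.15) = 0.4105
−0.13·log₂(0.13) = 0.3826
−0.16·log₂(0.16) = 0.4230
−0.12·log₂(0.12) = 0.3671
−0.14·log₂(0.14) = 0.3971
Sum ≈ 2.7770 → 2.777 bits.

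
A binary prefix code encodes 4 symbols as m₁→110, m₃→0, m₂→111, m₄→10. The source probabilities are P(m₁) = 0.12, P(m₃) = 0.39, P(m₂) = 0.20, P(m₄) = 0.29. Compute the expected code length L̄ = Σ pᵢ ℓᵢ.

1.93 bits/symbol

L̄ = Σ pᵢ·ℓᵢ = 0.12·3 + 0.39·1 + 0.20·3 + 0.29·2 = 1.93 bits/symbol.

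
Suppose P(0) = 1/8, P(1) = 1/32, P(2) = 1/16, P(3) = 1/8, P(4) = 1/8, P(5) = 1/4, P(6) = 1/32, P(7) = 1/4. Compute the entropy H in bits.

2.6875 bits

Each probability is a power of 1/2, so log₂(1/p) is an integer.
H = Σ p·log₂(1/p) = 1/8·3 + 1/32·5 + 1/16·4 + 1/8·3 + 1/8·3 + 1/4·2 + 1/32·5 + 1/4·2 = 2.6875 bits.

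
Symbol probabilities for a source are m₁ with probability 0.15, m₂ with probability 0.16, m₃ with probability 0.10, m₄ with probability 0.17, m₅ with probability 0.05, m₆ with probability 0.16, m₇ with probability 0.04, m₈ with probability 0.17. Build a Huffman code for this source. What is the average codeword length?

2.92 bits/symbol

Repeatedly combine the two least-probable nodes; the expected code length is the sum of the merged weights.
merge 1/25 + 1/20 → 9/100
merge 9/100 + 1/10 → 19/100
merge 3/20 + 4/25 → 31/100
merge 4/25 + 17/100 → 33/100
merge 17/100 + 19/100 → 9/25
merge 31/100 + 33/100 → 16/25
merge 9/25 + 16/25 → 1
L = 9/100 + 19/100 + 31/100 + 33/100 + 9/25 + 16/25 + 1 = 73/25 = 2.92 bits/symbol.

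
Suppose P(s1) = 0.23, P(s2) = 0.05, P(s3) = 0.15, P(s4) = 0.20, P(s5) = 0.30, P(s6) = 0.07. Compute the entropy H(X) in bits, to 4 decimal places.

H = −Σ pᵢ log₂ pᵢ.
−0.23·log₂(0.23) = 0.4877
−0.05·log₂(0.05) = 0.2161
−0.15·log₂(0.15) = 0.4105
−0.20·log₂(0.20) = 0.4644
−0.30·log₂(0.30) = 0.5211
−0.07·log₂(0.07) = 0.2686
Sum ≈ 2.3683 → 2.3683 bits.

2.3683 bits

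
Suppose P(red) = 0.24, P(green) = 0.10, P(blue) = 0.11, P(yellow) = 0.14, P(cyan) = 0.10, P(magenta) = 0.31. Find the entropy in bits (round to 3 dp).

2.430 bits

H = −Σ pᵢ log₂ pᵢ.
−0.24·log₂(0.24) = 0.4941
−0.10·log₂(0.10) = 0.3322
−0.11·log₂(0.11) = 0.3503
−0.14·log₂(0.14) = 0.3971
−0.10·log₂(0.10) = 0.3322
−0.31·log₂(0.31) = 0.5238
Sum ≈ 2.4297 → 2.430 bits.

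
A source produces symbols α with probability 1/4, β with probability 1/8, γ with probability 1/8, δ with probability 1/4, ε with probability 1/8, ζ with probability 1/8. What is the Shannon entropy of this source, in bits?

2.5 bits

Each probability is a power of 1/2, so log₂(1/p) is an integer.
H = Σ p·log₂(1/p) = 1/4·2 + 1/8·3 + 1/8·3 + 1/4·2 + 1/8·3 + 1/8·3 = 2.5 bits.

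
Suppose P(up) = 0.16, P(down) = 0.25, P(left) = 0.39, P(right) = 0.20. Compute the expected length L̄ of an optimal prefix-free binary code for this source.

1.97 bits/symbol

Repeatedly combine the two least-probable nodes; the expected code length is the sum of the merged weights.
merge 4/25 + 1/5 → 9/25
merge 1/4 + 9/25 → 61/100
merge 39/100 + 61/100 → 1
L = 9/25 + 61/100 + 1 = 197/100 = 1.97 bits/symbol.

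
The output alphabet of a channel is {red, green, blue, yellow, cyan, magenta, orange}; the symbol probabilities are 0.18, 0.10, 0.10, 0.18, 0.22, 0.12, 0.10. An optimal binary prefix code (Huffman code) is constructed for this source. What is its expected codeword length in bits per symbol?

2.78 bits/symbol

Repeatedly combine the two least-probable nodes; the expected code length is the sum of the merged weights.
merge 1/10 + 1/10 → 1/5
merge 1/10 + 3/25 → 11/50
merge 9/50 + 9/50 → 9/25
merge 1/5 + 11/50 → 21/50
merge 11/50 + 9/25 → 29/50
merge 21/50 + 29/50 → 1
L = 1/5 + 11/50 + 9/25 + 21/50 + 29/50 + 1 = 139/50 = 2.78 bits/symbol.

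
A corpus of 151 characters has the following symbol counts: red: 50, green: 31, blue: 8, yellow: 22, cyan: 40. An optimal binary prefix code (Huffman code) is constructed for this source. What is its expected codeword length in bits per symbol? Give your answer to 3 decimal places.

2.199 bits/symbol

Probabilities are the counts divided by 151.
Repeatedly combine the two least-probable nodes; the expected code length is the sum of the merged weights.
merge 8/151 + 22/151 → 30/151
merge 30/151 + 31/151 → 61/151
merge 40/151 + 50/151 → 90/151
merge 61/151 + 90/151 → 1
L = 30/151 + 61/151 + 90/151 + 1 = 332/151 ≈ 2.199 bits/symbol.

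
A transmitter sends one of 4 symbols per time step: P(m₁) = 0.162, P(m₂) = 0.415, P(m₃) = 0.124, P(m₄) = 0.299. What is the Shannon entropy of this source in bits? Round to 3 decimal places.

H = −Σ pᵢ log₂ pᵢ.
−0.162·log₂(0.162) = 0.4254
−0.415·log₂(0.415) = 0.5266
−0.124·log₂(0.124) = 0.3734
−0.299·log₂(0.299) = 0.5208
Sum ≈ 1.8462 → 1.846 bits.

1.846 bits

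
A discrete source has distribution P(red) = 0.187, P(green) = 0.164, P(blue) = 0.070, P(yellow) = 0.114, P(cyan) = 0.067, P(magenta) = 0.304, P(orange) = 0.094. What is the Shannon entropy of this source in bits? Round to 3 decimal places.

2.610 bits

H = −Σ pᵢ log₂ pᵢ.
−0.187·log₂(0.187) = 0.4523
−0.164·log₂(0.164) = 0.4278
−0.070·log₂(0.070) = 0.2686
−0.114·log₂(0.114) = 0.3571
−0.067·log₂(0.067) = 0.2613
−0.304·log₂(0.304) = 0.5222
−0.094·log₂(0.094) = 0.3207
Sum ≈ 2.6099 → 2.610 bits.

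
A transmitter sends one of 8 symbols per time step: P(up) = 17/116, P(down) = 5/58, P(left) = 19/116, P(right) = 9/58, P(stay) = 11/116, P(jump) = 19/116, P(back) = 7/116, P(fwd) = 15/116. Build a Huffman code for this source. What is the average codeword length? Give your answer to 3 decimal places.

2.983 bits/symbol

Repeatedly combine the two least-probable nodes; the expected code length is the sum of the merged weights.
merge 7/116 + 5/58 → 17/116
merge 11/116 + 15/116 → 13/58
merge 17/116 + 17/116 → 17/58
merge 9/58 + 19/116 → 37/116
merge 19/116 + 13/58 → 45/116
merge 17/58 + 37/116 → 71/116
merge 45/116 + 71/116 → 1
L = 17/116 + 13/58 + 17/58 + 37/116 + 45/116 + 71/116 + 1 = 173/58 ≈ 2.983 bits/symbol.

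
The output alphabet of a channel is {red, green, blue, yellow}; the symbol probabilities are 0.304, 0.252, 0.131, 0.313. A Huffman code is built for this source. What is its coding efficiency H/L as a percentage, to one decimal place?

Entropy H = −Σ p log₂ p ≈ 1.9320 bits.
Huffman merges: 131/1000+63/250→383/1000; 38/125+313/1000→617/1000; 383/1000+617/1000→1. L = 2 ≈ 2.0000.
Efficiency = H/L = 1.9320/2.0000 = 96.6%.

96.6%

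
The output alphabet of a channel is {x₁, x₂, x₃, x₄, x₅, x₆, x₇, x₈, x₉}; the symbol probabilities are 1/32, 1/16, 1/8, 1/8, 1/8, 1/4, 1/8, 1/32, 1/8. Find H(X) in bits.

Each probability is a power of 1/2, so log₂(1/p) is an integer.
H = Σ p·log₂(1/p) = 1/32·5 + 1/16·4 + 1/8·3 + 1/8·3 + 1/8·3 + 1/4·2 + 1/8·3 + 1/32·5 + 1/8·3 = 2.9375 bits.

2.9375 bits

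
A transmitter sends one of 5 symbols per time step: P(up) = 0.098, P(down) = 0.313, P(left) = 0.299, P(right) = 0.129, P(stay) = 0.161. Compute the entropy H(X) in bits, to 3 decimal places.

2.179 bits

H = −Σ pᵢ log₂ pᵢ.
−0.098·log₂(0.098) = 0.3284
−0.313·log₂(0.313) = 0.5245
−0.299·log₂(0.299) = 0.5208
−0.129·log₂(0.129) = 0.3811
−0.161·log₂(0.161) = 0.4242
Sum ≈ 2.1791 → 2.179 bits.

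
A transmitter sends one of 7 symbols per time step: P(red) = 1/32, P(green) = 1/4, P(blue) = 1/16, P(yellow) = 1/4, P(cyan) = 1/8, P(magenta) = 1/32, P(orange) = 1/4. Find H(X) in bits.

Each probability is a power of 1/2, so log₂(1/p) is an integer.
H = Σ p·log₂(1/p) = 1/32·5 + 1/4·2 + 1/16·4 + 1/4·2 + 1/8·3 + 1/32·5 + 1/4·2 = 2.4375 bits.

2.4375 bits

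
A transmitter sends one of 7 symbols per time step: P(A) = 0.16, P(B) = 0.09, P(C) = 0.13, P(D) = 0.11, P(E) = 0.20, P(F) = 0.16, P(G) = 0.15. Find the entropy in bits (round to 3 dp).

2.767 bits

H = −Σ pᵢ log₂ pᵢ.
−0.16·log₂(0.16) = 0.4230
−0.09·log₂(0.09) = 0.3127
−0.13·log₂(0.13) = 0.3826
−0.11·log₂(0.11) = 0.3503
−0.20·log₂(0.20) = 0.4644
−0.16·log₂(0.16) = 0.4230
−0.15·log₂(0.15) = 0.4105
Sum ≈ 2.7665 → 2.767 bits.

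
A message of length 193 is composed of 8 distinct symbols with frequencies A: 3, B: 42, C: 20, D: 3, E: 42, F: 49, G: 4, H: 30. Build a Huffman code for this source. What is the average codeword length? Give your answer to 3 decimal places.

2.549 bits/symbol

Probabilities are the counts divided by 193.
Repeatedly combine the two least-probable nodes; the expected code length is the sum of the merged weights.
merge 3/193 + 3/193 → 6/193
merge 4/193 + 6/193 → 10/193
merge 10/193 + 20/193 → 30/193
merge 30/193 + 30/193 → 60/193
merge 42/193 + 42/193 → 84/193
merge 49/193 + 60/193 → 109/193
merge 84/193 + 109/193 → 1
L = 6/193 + 10/193 + 30/193 + 60/193 + 84/193 + 109/193 + 1 = 492/193 ≈ 2.549 bits/symbol.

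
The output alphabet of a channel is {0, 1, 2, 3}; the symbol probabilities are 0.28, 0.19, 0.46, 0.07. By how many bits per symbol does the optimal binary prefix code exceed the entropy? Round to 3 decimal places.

0.047 bits

Entropy H = −Σ p log₂ p ≈ 1.7533 bits.
Huffman merges: 7/100+19/100→13/50; 13/50+7/25→27/50; 23/50+27/50→1. L = 9/5 ≈ 1.8000.
L − H = 1.8000 − 1.7533 = 0.047 bits.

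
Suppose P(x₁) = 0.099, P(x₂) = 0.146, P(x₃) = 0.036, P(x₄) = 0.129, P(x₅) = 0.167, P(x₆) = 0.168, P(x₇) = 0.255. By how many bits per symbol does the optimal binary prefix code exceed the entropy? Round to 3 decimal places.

Entropy H = −Σ p log₂ p ≈ 2.6556 bits.
Huffman merges: 9/250+99/1000→27/200; 129/1000+27/200→33/125; 73/500+167/1000→313/1000; 21/125+51/200→423/1000; 33/125+313/1000→577/1000; 423/1000+577/1000→1. L = 339/125 ≈ 2.7120.
L − H = 2.7120 − 2.6556 = 0.056 bits.

0.056 bits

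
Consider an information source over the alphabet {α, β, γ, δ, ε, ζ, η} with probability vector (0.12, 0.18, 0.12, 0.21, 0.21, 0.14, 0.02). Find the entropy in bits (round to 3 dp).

H = −Σ pᵢ log₂ pᵢ.
−0.12·log₂(0.12) = 0.3671
−0.18·log₂(0.18) = 0.4453
−0.12·log₂(0.12) = 0.3671
−0.21·log₂(0.21) = 0.4728
−0.21·log₂(0.21) = 0.4728
−0.14·log₂(0.14) = 0.3971
−0.02·log₂(0.02) = 0.1129
Sum ≈ 2.6351 → 2.635 bits.

2.635 bits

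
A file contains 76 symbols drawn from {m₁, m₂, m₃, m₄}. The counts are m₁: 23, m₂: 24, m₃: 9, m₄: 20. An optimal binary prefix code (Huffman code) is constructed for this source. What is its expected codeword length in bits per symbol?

Probabilities are the counts divided by 76.
Repeatedly combine the two least-probable nodes; the expected code length is the sum of the merged weights.
merge 9/76 + 5/19 → 29/76
merge 23/76 + 6/19 → 47/76
merge 29/76 + 47/76 → 1
L = 29/76 + 47/76 + 1 = 2 bits/symbol.

2 bits/symbol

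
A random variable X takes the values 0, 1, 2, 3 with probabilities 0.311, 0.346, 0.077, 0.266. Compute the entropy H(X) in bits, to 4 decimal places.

H = −Σ pᵢ log₂ pᵢ.
−0.311·log₂(0.311) = 0.5240
−0.346·log₂(0.346) = 0.5298
−0.077·log₂(0.077) = 0.2848
−0.266·log₂(0.266) = 0.5082
Sum ≈ 1.8468 → 1.8468 bits.

1.8468 bits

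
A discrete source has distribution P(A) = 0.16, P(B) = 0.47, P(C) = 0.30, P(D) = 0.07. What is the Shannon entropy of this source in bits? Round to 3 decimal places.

H = −Σ pᵢ log₂ pᵢ.
−0.16·log₂(0.16) = 0.4230
−0.47·log₂(0.47) = 0.5120
−0.30·log₂(0.30) = 0.5211
−0.07·log₂(0.07) = 0.2686
Sum ≈ 1.7246 → 1.725 bits.

1.725 bits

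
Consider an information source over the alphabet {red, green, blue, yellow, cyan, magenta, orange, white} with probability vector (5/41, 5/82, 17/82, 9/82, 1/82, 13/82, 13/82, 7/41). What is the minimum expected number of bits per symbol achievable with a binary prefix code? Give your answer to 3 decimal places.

Repeatedly combine the two least-probable nodes; the expected code length is the sum of the merged weights.
merge 1/82 + 5/82 → 3/41
merge 3/41 + 9/82 → 15/82
merge 5/41 + 13/82 → 23/82
merge 13/82 + 7/41 → 27/82
merge 15/82 + 17/82 → 16/41
merge 23/82 + 27/82 → 25/41
merge 16/41 + 25/41 → 1
L = 3/41 + 15/82 + 23/82 + 27/82 + 16/41 + 25/41 + 1 = 235/82 ≈ 2.866 bits/symbol.

2.866 bits/symbol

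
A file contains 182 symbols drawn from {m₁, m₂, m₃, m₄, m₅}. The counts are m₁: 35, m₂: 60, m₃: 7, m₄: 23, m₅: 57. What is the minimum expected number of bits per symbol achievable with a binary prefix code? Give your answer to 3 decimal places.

2.165 bits/symbol

Probabilities are the counts divided by 182.
Repeatedly combine the two least-probable nodes; the expected code length is the sum of the merged weights.
merge 1/26 + 23/182 → 15/91
merge 15/91 + 5/26 → 5/14
merge 57/182 + 30/91 → 9/14
merge 5/14 + 9/14 → 1
L = 15/91 + 5/14 + 9/14 + 1 = 197/91 ≈ 2.165 bits/symbol.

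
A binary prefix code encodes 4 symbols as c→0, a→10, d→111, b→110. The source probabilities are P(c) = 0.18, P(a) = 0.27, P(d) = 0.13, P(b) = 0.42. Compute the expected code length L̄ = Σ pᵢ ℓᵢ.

2.37 bits/symbol

L̄ = Σ pᵢ·ℓᵢ = 0.18·1 + 0.27·2 + 0.13·3 + 0.42·3 = 2.37 bits/symbol.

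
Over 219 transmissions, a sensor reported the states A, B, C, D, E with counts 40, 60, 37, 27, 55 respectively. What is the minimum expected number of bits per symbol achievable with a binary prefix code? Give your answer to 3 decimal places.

2.292 bits/symbol

Probabilities are the counts divided by 219.
Repeatedly combine the two least-probable nodes; the expected code length is the sum of the merged weights.
merge 9/73 + 37/219 → 64/219
merge 40/219 + 55/219 → 95/219
merge 20/73 + 64/219 → 124/219
merge 95/219 + 124/219 → 1
L = 64/219 + 95/219 + 124/219 + 1 = 502/219 ≈ 2.292 bits/symbol.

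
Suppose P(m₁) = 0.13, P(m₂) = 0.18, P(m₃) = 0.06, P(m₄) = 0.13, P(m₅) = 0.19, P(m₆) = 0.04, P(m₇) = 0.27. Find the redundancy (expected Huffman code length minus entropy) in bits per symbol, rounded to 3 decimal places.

Entropy H = −Σ p log₂ p ≈ 2.6051 bits.
Huffman merges: 1/25+3/50→1/10; 1/10+13/100→23/100; 13/100+9/50→31/100; 19/100+23/100→21/50; 27/100+31/100→29/50; 21/50+29/50→1. L = 66/25 ≈ 2.6400.
L − H = 2.6400 − 2.6051 = 0.035 bits.

0.035 bits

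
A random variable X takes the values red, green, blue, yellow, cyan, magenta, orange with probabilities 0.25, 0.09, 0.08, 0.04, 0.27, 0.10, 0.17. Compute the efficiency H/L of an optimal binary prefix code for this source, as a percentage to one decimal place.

98.7%

Entropy H = −Σ p log₂ p ≈ 2.5667 bits.
Huffman merges: 1/25+2/25→3/25; 9/100+1/10→19/100; 3/25+17/100→29/100; 19/100+1/4→11/25; 27/100+29/100→14/25; 11/25+14/25→1. L = 13/5 ≈ 2.6000.
Efficiency = H/L = 2.5667/2.6000 = 98.7%.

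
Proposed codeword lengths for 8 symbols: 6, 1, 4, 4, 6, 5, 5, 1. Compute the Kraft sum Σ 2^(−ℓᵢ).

With common denominator 2^6 = 64: Σ 2^(−ℓᵢ) = 1/64 + 32/64 + 4/64 + 4/64 + 1/64 + 2/64 + 2/64 + 32/64 = 78/64 = 1.21875.

1.21875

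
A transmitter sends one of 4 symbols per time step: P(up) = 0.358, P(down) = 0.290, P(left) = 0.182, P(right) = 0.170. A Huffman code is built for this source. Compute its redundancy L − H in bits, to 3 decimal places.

Entropy H = −Σ p log₂ p ≈ 1.9304 bits.
Huffman merges: 17/100+91/500→44/125; 29/100+44/125→321/500; 179/500+321/500→1. L = 997/500 ≈ 1.9940.
L − H = 1.9940 − 1.9304 = 0.064 bits.

0.064 bits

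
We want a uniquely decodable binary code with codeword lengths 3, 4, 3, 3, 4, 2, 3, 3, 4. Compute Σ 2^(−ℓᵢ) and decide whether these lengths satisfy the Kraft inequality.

1.0625; no

With common denominator 2^4 = 16: Σ 2^(−ℓᵢ) = 2/16 + 1/16 + 2/16 + 2/16 + 1/16 + 4/16 + 2/16 + 2/16 + 1/16 = 17/16 = 1.0625.
Kraft's inequality requires Σ ≤ 1; here Σ = 1.0625 > 1, so no such prefix code exists.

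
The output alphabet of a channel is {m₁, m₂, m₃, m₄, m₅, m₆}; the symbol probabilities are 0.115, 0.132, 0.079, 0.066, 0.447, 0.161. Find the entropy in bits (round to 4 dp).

2.2360 bits

H = −Σ pᵢ log₂ pᵢ.
−0.115·log₂(0.115) = 0.3588
−0.132·log₂(0.132) = 0.3856
−0.079·log₂(0.079) = 0.2893
−0.066·log₂(0.066) = 0.2588
−0.447·log₂(0.447) = 0.5193
−0.161·log₂(0.161) = 0.4242
Sum ≈ 2.2360 → 2.2360 bits.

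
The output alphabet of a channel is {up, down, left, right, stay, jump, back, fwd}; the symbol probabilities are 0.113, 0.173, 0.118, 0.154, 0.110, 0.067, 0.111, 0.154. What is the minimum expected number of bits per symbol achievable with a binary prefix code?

Repeatedly combine the two least-probable nodes; the expected code length is the sum of the merged weights.
merge 67/1000 + 11/100 → 177/1000
merge 111/1000 + 113/1000 → 28/125
merge 59/500 + 77/500 → 34/125
merge 77/500 + 173/1000 → 327/1000
merge 177/1000 + 28/125 → 401/1000
merge 34/125 + 327/1000 → 599/1000
merge 401/1000 + 599/1000 → 1
L = 177/1000 + 28/125 + 34/125 + 327/1000 + 401/1000 + 599/1000 + 1 = 3 bits/symbol.

3 bits/symbol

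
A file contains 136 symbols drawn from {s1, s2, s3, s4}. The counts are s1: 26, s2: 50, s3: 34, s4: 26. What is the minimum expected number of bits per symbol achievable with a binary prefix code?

Probabilities are the counts divided by 136.
Repeatedly combine the two least-probable nodes; the expected code length is the sum of the merged weights.
merge 13/68 + 13/68 → 13/34
merge 1/4 + 25/68 → 21/34
merge 13/34 + 21/34 → 1
L = 13/34 + 21/34 + 1 = 2 bits/symbol.

2 bits/symbol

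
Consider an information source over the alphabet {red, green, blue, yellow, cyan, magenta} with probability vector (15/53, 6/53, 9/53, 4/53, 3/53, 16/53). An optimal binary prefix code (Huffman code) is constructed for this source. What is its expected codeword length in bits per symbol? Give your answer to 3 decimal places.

2.377 bits/symbol

Repeatedly combine the two least-probable nodes; the expected code length is the sum of the merged weights.
merge 3/53 + 4/53 → 7/53
merge 6/53 + 7/53 → 13/53
merge 9/53 + 13/53 → 22/53
merge 15/53 + 16/53 → 31/53
merge 22/53 + 31/53 → 1
L = 7/53 + 13/53 + 22/53 + 31/53 + 1 = 126/53 ≈ 2.377 bits/symbol.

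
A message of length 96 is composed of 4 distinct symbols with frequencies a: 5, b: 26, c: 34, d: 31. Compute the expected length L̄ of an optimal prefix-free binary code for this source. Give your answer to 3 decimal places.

Probabilities are the counts divided by 96.
Repeatedly combine the two least-probable nodes; the expected code length is the sum of the merged weights.
merge 5/96 + 13/48 → 31/96
merge 31/96 + 31/96 → 31/48
merge 17/48 + 31/48 → 1
L = 31/96 + 31/48 + 1 = 63/32 ≈ 1.969 bits/symbol.

1.969 bits/symbol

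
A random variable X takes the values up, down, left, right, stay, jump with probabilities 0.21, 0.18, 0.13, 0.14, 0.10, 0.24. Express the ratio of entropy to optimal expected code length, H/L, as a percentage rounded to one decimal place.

Entropy H = −Σ p log₂ p ≈ 2.5242 bits.
Huffman merges: 1/10+13/100→23/100; 7/50+9/50→8/25; 21/100+23/100→11/25; 6/25+8/25→14/25; 11/25+14/25→1. L = 51/20 ≈ 2.5500.
Efficiency = H/L = 2.5242/2.5500 = 99.0%.

99.0%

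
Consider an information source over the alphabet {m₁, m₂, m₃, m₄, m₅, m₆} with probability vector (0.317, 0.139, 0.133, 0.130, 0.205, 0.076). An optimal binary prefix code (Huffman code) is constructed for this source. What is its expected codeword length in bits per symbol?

Repeatedly combine the two least-probable nodes; the expected code length is the sum of the merged weights.
merge 19/250 + 13/100 → 103/500
merge 133/1000 + 139/1000 → 34/125
merge 41/200 + 103/500 → 411/1000
merge 34/125 + 317/1000 → 589/1000
merge 411/1000 + 589/1000 → 1
L = 103/500 + 34/125 + 411/1000 + 589/1000 + 1 = 1239/500 = 2.478 bits/symbol.

2.478 bits/symbol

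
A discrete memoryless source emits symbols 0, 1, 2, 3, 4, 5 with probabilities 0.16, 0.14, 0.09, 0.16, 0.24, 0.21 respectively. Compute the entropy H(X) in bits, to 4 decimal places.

2.5228 bits

H = −Σ pᵢ log₂ pᵢ.
−0.16·log₂(0.16) = 0.4230
−0.14·log₂(0.14) = 0.3971
−0.09·log₂(0.09) = 0.3127
−0.16·log₂(0.16) = 0.4230
−0.24·log₂(0.24) = 0.4941
−0.21·log₂(0.21) = 0.4728
Sum ≈ 2.5228 → 2.5228 bits.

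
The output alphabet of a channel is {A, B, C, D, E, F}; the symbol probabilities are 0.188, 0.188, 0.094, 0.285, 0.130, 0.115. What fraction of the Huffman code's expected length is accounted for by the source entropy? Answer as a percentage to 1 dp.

98.3%

Entropy H = −Σ p log₂ p ≈ 2.4849 bits.
Huffman merges: 47/500+23/200→209/1000; 13/100+47/250→159/500; 47/250+209/1000→397/1000; 57/200+159/500→603/1000; 397/1000+603/1000→1. L = 2527/1000 ≈ 2.5270.
Efficiency = H/L = 2.4849/2.5270 = 98.3%.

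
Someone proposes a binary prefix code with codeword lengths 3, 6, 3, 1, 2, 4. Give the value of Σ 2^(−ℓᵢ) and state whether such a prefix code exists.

1.078125; no

With common denominator 2^6 = 64: Σ 2^(−ℓᵢ) = 8/64 + 1/64 + 8/64 + 32/64 + 16/64 + 4/64 = 69/64 = 1.078125.
Kraft's inequality requires Σ ≤ 1; here Σ = 1.078125 > 1, so no such prefix code exists.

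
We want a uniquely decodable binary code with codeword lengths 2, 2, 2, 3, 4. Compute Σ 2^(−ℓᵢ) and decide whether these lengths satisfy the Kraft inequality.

0.9375; yes

With common denominator 2^4 = 16: Σ 2^(−ℓᵢ) = 4/16 + 4/16 + 4/16 + 2/16 + 1/16 = 15/16 = 0.9375.
Kraft's inequality requires Σ ≤ 1; here Σ = 0.9375 ≤ 1, so such a prefix code exists.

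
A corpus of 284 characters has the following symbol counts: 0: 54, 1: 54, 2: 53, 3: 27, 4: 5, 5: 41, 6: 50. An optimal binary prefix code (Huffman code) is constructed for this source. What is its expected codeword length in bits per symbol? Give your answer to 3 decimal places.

Probabilities are the counts divided by 284.
Repeatedly combine the two least-probable nodes; the expected code length is the sum of the merged weights.
merge 5/284 + 27/284 → 8/71
merge 8/71 + 41/284 → 73/284
merge 25/142 + 53/284 → 103/284
merge 27/142 + 27/142 → 27/71
merge 73/284 + 103/284 → 44/71
merge 27/71 + 44/71 → 1
L = 8/71 + 73/284 + 103/284 + 27/71 + 44/71 + 1 = 194/71 ≈ 2.732 bits/symbol.

2.732 bits/symbol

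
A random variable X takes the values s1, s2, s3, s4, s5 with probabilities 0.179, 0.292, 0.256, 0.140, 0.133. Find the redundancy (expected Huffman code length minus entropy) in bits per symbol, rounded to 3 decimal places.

Entropy H = −Σ p log₂ p ≈ 2.2503 bits.
Huffman merges: 133/1000+7/50→273/1000; 179/1000+32/125→87/200; 273/1000+73/250→113/200; 87/200+113/200→1. L = 2273/1000 ≈ 2.2730.
L − H = 2.2730 − 2.2503 = 0.023 bits.

0.023 bits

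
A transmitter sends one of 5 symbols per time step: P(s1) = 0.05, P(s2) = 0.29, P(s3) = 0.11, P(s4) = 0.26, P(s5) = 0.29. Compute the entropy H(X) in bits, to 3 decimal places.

H = −Σ pᵢ log₂ pᵢ.
−0.05·log₂(0.05) = 0.2161
−0.29·log₂(0.29) = 0.5179
−0.11·log₂(0.11) = 0.3503
−0.26·log₂(0.26) = 0.5053
−0.29·log₂(0.29) = 0.5179
Sum ≈ 2.1075 → 2.107 bits.

2.107 bits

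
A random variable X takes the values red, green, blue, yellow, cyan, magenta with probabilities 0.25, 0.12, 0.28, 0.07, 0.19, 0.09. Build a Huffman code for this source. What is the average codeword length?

Repeatedly combine the two least-probable nodes; the expected code length is the sum of the merged weights.
merge 7/100 + 9/100 → 4/25
merge 3/25 + 4/25 → 7/25
merge 19/100 + 1/4 → 11/25
merge 7/25 + 7/25 → 14/25
merge 11/25 + 14/25 → 1
L = 4/25 + 7/25 + 11/25 + 14/25 + 1 = 61/25 = 2.44 bits/symbol.

2.44 bits/symbol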